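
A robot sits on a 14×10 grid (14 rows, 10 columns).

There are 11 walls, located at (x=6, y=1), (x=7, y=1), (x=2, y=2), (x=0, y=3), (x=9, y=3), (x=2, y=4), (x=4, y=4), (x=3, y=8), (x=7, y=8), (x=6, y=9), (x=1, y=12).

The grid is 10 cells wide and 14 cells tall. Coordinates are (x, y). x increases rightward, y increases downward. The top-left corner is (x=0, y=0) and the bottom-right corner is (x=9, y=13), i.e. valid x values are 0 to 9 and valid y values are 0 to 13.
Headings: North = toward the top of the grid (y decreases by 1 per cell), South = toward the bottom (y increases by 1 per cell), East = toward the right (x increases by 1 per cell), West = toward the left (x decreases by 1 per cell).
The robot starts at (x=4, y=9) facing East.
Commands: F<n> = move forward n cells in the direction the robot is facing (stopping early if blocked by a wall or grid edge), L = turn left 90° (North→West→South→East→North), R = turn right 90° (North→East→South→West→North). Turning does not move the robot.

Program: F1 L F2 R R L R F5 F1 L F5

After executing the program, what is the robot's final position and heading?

Start: (x=4, y=9), facing East
  F1: move forward 1, now at (x=5, y=9)
  L: turn left, now facing North
  F2: move forward 2, now at (x=5, y=7)
  R: turn right, now facing East
  R: turn right, now facing South
  L: turn left, now facing East
  R: turn right, now facing South
  F5: move forward 5, now at (x=5, y=12)
  F1: move forward 1, now at (x=5, y=13)
  L: turn left, now facing East
  F5: move forward 4/5 (blocked), now at (x=9, y=13)
Final: (x=9, y=13), facing East

Answer: Final position: (x=9, y=13), facing East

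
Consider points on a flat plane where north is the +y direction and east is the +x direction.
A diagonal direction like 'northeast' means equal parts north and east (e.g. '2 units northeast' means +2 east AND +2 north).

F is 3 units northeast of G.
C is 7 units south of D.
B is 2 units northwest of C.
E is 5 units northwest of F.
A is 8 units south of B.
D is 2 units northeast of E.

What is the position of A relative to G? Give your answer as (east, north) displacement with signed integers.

Place G at the origin (east=0, north=0).
  F is 3 units northeast of G: delta (east=+3, north=+3); F at (east=3, north=3).
  E is 5 units northwest of F: delta (east=-5, north=+5); E at (east=-2, north=8).
  D is 2 units northeast of E: delta (east=+2, north=+2); D at (east=0, north=10).
  C is 7 units south of D: delta (east=+0, north=-7); C at (east=0, north=3).
  B is 2 units northwest of C: delta (east=-2, north=+2); B at (east=-2, north=5).
  A is 8 units south of B: delta (east=+0, north=-8); A at (east=-2, north=-3).
Therefore A relative to G: (east=-2, north=-3).

Answer: A is at (east=-2, north=-3) relative to G.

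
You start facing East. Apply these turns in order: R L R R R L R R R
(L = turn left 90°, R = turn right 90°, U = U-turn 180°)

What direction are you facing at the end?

Start: East
  R (right (90° clockwise)) -> South
  L (left (90° counter-clockwise)) -> East
  R (right (90° clockwise)) -> South
  R (right (90° clockwise)) -> West
  R (right (90° clockwise)) -> North
  L (left (90° counter-clockwise)) -> West
  R (right (90° clockwise)) -> North
  R (right (90° clockwise)) -> East
  R (right (90° clockwise)) -> South
Final: South

Answer: Final heading: South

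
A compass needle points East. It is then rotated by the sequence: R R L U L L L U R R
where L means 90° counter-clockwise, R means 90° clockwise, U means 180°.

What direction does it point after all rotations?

Start: East
  R (right (90° clockwise)) -> South
  R (right (90° clockwise)) -> West
  L (left (90° counter-clockwise)) -> South
  U (U-turn (180°)) -> North
  L (left (90° counter-clockwise)) -> West
  L (left (90° counter-clockwise)) -> South
  L (left (90° counter-clockwise)) -> East
  U (U-turn (180°)) -> West
  R (right (90° clockwise)) -> North
  R (right (90° clockwise)) -> East
Final: East

Answer: Final heading: East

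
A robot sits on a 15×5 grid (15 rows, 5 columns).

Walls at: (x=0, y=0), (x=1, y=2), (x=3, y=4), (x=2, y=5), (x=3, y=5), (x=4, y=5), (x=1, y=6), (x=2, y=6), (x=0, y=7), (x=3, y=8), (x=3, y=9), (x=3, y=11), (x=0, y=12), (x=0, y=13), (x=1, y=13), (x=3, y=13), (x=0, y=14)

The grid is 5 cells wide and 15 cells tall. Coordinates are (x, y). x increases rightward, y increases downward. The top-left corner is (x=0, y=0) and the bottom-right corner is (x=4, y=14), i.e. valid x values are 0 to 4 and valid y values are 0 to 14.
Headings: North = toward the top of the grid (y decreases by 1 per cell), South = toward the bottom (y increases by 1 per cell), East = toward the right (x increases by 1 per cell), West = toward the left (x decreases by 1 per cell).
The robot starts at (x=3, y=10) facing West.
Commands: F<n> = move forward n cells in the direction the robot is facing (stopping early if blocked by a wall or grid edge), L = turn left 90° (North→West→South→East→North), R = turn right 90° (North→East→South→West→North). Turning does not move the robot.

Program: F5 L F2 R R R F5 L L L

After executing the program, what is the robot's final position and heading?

Start: (x=3, y=10), facing West
  F5: move forward 3/5 (blocked), now at (x=0, y=10)
  L: turn left, now facing South
  F2: move forward 1/2 (blocked), now at (x=0, y=11)
  R: turn right, now facing West
  R: turn right, now facing North
  R: turn right, now facing East
  F5: move forward 2/5 (blocked), now at (x=2, y=11)
  L: turn left, now facing North
  L: turn left, now facing West
  L: turn left, now facing South
Final: (x=2, y=11), facing South

Answer: Final position: (x=2, y=11), facing South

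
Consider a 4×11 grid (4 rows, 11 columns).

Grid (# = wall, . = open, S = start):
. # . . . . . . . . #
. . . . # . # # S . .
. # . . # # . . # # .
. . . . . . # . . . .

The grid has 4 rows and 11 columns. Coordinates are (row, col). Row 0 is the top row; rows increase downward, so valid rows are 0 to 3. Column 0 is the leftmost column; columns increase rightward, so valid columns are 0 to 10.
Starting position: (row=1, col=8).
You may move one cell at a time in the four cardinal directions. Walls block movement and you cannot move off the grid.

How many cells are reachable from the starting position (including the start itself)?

Answer: Reachable cells: 33

Derivation:
BFS flood-fill from (row=1, col=8):
  Distance 0: (row=1, col=8)
  Distance 1: (row=0, col=8), (row=1, col=9)
  Distance 2: (row=0, col=7), (row=0, col=9), (row=1, col=10)
  Distance 3: (row=0, col=6), (row=2, col=10)
  Distance 4: (row=0, col=5), (row=3, col=10)
  Distance 5: (row=0, col=4), (row=1, col=5), (row=3, col=9)
  Distance 6: (row=0, col=3), (row=3, col=8)
  Distance 7: (row=0, col=2), (row=1, col=3), (row=3, col=7)
  Distance 8: (row=1, col=2), (row=2, col=3), (row=2, col=7)
  Distance 9: (row=1, col=1), (row=2, col=2), (row=2, col=6), (row=3, col=3)
  Distance 10: (row=1, col=0), (row=3, col=2), (row=3, col=4)
  Distance 11: (row=0, col=0), (row=2, col=0), (row=3, col=1), (row=3, col=5)
  Distance 12: (row=3, col=0)
Total reachable: 33 (grid has 33 open cells total)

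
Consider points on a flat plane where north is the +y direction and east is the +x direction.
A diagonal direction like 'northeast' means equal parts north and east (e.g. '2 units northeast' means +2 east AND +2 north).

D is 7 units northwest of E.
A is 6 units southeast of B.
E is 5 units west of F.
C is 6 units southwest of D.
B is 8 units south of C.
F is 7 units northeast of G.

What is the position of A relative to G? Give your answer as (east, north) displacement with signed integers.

Answer: A is at (east=-5, north=-6) relative to G.

Derivation:
Place G at the origin (east=0, north=0).
  F is 7 units northeast of G: delta (east=+7, north=+7); F at (east=7, north=7).
  E is 5 units west of F: delta (east=-5, north=+0); E at (east=2, north=7).
  D is 7 units northwest of E: delta (east=-7, north=+7); D at (east=-5, north=14).
  C is 6 units southwest of D: delta (east=-6, north=-6); C at (east=-11, north=8).
  B is 8 units south of C: delta (east=+0, north=-8); B at (east=-11, north=0).
  A is 6 units southeast of B: delta (east=+6, north=-6); A at (east=-5, north=-6).
Therefore A relative to G: (east=-5, north=-6).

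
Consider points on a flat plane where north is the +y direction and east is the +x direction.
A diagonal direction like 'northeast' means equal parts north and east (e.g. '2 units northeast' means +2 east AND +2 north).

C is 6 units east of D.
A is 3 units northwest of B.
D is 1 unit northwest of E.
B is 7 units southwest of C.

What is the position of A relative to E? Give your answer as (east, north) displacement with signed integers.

Place E at the origin (east=0, north=0).
  D is 1 unit northwest of E: delta (east=-1, north=+1); D at (east=-1, north=1).
  C is 6 units east of D: delta (east=+6, north=+0); C at (east=5, north=1).
  B is 7 units southwest of C: delta (east=-7, north=-7); B at (east=-2, north=-6).
  A is 3 units northwest of B: delta (east=-3, north=+3); A at (east=-5, north=-3).
Therefore A relative to E: (east=-5, north=-3).

Answer: A is at (east=-5, north=-3) relative to E.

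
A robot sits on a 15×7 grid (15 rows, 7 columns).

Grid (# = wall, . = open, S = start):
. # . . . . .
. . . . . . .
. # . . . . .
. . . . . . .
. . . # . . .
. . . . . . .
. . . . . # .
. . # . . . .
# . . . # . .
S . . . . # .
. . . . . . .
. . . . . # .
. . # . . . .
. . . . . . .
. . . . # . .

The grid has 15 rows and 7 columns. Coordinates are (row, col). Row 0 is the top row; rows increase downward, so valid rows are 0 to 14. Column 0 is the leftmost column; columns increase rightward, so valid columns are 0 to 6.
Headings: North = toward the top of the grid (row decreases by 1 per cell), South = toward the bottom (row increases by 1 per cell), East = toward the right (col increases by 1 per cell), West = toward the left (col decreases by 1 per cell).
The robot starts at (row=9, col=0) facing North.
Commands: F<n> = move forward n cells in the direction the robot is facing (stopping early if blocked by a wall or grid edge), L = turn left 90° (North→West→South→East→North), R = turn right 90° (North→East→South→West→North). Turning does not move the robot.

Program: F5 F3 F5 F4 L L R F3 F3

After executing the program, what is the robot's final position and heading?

Start: (row=9, col=0), facing North
  F5: move forward 0/5 (blocked), now at (row=9, col=0)
  F3: move forward 0/3 (blocked), now at (row=9, col=0)
  F5: move forward 0/5 (blocked), now at (row=9, col=0)
  F4: move forward 0/4 (blocked), now at (row=9, col=0)
  L: turn left, now facing West
  L: turn left, now facing South
  R: turn right, now facing West
  F3: move forward 0/3 (blocked), now at (row=9, col=0)
  F3: move forward 0/3 (blocked), now at (row=9, col=0)
Final: (row=9, col=0), facing West

Answer: Final position: (row=9, col=0), facing West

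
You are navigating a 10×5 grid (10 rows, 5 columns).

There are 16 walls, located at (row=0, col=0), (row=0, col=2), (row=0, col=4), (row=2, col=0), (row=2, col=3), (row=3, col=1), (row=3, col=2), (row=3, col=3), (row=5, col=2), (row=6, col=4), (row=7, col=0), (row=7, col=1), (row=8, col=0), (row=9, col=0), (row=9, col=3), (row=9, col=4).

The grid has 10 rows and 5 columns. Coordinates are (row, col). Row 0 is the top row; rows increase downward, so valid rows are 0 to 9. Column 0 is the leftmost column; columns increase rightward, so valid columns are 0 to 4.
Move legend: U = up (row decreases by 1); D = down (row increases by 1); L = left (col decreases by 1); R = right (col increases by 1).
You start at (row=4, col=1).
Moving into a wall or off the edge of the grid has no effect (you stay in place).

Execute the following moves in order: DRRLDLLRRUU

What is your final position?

Answer: Final position: (row=6, col=2)

Derivation:
Start: (row=4, col=1)
  D (down): (row=4, col=1) -> (row=5, col=1)
  R (right): blocked, stay at (row=5, col=1)
  R (right): blocked, stay at (row=5, col=1)
  L (left): (row=5, col=1) -> (row=5, col=0)
  D (down): (row=5, col=0) -> (row=6, col=0)
  L (left): blocked, stay at (row=6, col=0)
  L (left): blocked, stay at (row=6, col=0)
  R (right): (row=6, col=0) -> (row=6, col=1)
  R (right): (row=6, col=1) -> (row=6, col=2)
  U (up): blocked, stay at (row=6, col=2)
  U (up): blocked, stay at (row=6, col=2)
Final: (row=6, col=2)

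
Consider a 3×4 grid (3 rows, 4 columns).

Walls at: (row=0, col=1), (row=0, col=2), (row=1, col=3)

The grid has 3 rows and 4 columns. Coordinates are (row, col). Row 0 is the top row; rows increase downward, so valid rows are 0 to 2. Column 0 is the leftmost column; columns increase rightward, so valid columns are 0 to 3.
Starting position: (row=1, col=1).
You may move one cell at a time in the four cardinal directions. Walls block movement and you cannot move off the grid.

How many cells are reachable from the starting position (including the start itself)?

Answer: Reachable cells: 8

Derivation:
BFS flood-fill from (row=1, col=1):
  Distance 0: (row=1, col=1)
  Distance 1: (row=1, col=0), (row=1, col=2), (row=2, col=1)
  Distance 2: (row=0, col=0), (row=2, col=0), (row=2, col=2)
  Distance 3: (row=2, col=3)
Total reachable: 8 (grid has 9 open cells total)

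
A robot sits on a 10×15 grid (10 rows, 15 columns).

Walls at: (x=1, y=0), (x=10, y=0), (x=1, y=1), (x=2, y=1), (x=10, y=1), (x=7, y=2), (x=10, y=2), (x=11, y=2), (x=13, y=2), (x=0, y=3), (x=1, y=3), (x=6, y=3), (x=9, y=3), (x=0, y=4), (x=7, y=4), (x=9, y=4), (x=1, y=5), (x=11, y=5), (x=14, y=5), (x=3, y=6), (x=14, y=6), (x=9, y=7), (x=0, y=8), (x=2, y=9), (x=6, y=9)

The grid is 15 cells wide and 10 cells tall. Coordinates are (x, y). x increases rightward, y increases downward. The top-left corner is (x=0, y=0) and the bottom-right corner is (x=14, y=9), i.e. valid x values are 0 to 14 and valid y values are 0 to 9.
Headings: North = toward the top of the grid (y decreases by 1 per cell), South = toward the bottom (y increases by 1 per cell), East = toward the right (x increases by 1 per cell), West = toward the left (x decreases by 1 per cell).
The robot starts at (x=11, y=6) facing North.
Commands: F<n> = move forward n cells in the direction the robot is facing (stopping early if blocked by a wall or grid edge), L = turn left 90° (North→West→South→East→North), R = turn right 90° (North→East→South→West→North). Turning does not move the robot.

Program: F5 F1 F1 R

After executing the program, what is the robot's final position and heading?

Answer: Final position: (x=11, y=6), facing East

Derivation:
Start: (x=11, y=6), facing North
  F5: move forward 0/5 (blocked), now at (x=11, y=6)
  F1: move forward 0/1 (blocked), now at (x=11, y=6)
  F1: move forward 0/1 (blocked), now at (x=11, y=6)
  R: turn right, now facing East
Final: (x=11, y=6), facing East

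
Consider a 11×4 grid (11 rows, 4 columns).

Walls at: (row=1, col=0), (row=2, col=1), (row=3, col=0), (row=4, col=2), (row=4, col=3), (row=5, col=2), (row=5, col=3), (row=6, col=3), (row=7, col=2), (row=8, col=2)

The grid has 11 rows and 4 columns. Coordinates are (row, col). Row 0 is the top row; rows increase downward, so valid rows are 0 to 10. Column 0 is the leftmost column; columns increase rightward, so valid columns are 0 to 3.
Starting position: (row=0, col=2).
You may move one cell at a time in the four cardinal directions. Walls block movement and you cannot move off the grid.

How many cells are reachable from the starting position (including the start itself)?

BFS flood-fill from (row=0, col=2):
  Distance 0: (row=0, col=2)
  Distance 1: (row=0, col=1), (row=0, col=3), (row=1, col=2)
  Distance 2: (row=0, col=0), (row=1, col=1), (row=1, col=3), (row=2, col=2)
  Distance 3: (row=2, col=3), (row=3, col=2)
  Distance 4: (row=3, col=1), (row=3, col=3)
  Distance 5: (row=4, col=1)
  Distance 6: (row=4, col=0), (row=5, col=1)
  Distance 7: (row=5, col=0), (row=6, col=1)
  Distance 8: (row=6, col=0), (row=6, col=2), (row=7, col=1)
  Distance 9: (row=7, col=0), (row=8, col=1)
  Distance 10: (row=8, col=0), (row=9, col=1)
  Distance 11: (row=9, col=0), (row=9, col=2), (row=10, col=1)
  Distance 12: (row=9, col=3), (row=10, col=0), (row=10, col=2)
  Distance 13: (row=8, col=3), (row=10, col=3)
  Distance 14: (row=7, col=3)
Total reachable: 33 (grid has 34 open cells total)

Answer: Reachable cells: 33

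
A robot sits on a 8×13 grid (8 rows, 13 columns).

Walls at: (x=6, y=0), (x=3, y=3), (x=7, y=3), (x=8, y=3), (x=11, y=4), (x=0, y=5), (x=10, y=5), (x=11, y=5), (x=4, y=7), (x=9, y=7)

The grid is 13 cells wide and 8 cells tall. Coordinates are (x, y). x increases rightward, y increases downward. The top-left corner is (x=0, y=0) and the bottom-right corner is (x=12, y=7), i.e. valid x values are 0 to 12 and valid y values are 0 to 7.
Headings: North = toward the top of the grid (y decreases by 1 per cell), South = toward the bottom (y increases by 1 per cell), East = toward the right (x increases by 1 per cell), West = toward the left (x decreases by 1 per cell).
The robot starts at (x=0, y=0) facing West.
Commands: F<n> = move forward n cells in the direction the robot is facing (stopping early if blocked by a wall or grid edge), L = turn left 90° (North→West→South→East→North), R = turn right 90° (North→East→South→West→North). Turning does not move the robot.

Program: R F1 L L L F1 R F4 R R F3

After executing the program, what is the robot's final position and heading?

Answer: Final position: (x=1, y=1), facing North

Derivation:
Start: (x=0, y=0), facing West
  R: turn right, now facing North
  F1: move forward 0/1 (blocked), now at (x=0, y=0)
  L: turn left, now facing West
  L: turn left, now facing South
  L: turn left, now facing East
  F1: move forward 1, now at (x=1, y=0)
  R: turn right, now facing South
  F4: move forward 4, now at (x=1, y=4)
  R: turn right, now facing West
  R: turn right, now facing North
  F3: move forward 3, now at (x=1, y=1)
Final: (x=1, y=1), facing North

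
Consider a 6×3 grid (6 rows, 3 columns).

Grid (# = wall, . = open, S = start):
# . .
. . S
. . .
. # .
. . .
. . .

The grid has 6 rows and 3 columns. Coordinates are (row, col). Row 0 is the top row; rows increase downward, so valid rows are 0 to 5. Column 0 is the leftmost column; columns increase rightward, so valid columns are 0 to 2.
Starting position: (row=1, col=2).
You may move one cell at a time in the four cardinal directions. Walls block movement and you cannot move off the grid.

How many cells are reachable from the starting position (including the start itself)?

BFS flood-fill from (row=1, col=2):
  Distance 0: (row=1, col=2)
  Distance 1: (row=0, col=2), (row=1, col=1), (row=2, col=2)
  Distance 2: (row=0, col=1), (row=1, col=0), (row=2, col=1), (row=3, col=2)
  Distance 3: (row=2, col=0), (row=4, col=2)
  Distance 4: (row=3, col=0), (row=4, col=1), (row=5, col=2)
  Distance 5: (row=4, col=0), (row=5, col=1)
  Distance 6: (row=5, col=0)
Total reachable: 16 (grid has 16 open cells total)

Answer: Reachable cells: 16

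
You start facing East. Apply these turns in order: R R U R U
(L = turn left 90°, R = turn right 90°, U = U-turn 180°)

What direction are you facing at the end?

Start: East
  R (right (90° clockwise)) -> South
  R (right (90° clockwise)) -> West
  U (U-turn (180°)) -> East
  R (right (90° clockwise)) -> South
  U (U-turn (180°)) -> North
Final: North

Answer: Final heading: North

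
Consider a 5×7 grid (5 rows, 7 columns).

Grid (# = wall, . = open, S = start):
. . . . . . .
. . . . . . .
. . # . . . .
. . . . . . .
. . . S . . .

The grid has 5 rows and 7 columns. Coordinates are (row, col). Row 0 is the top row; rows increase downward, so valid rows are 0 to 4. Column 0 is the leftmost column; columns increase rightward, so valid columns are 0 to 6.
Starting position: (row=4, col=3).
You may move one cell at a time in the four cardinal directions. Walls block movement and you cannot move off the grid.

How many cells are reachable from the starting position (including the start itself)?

Answer: Reachable cells: 34

Derivation:
BFS flood-fill from (row=4, col=3):
  Distance 0: (row=4, col=3)
  Distance 1: (row=3, col=3), (row=4, col=2), (row=4, col=4)
  Distance 2: (row=2, col=3), (row=3, col=2), (row=3, col=4), (row=4, col=1), (row=4, col=5)
  Distance 3: (row=1, col=3), (row=2, col=4), (row=3, col=1), (row=3, col=5), (row=4, col=0), (row=4, col=6)
  Distance 4: (row=0, col=3), (row=1, col=2), (row=1, col=4), (row=2, col=1), (row=2, col=5), (row=3, col=0), (row=3, col=6)
  Distance 5: (row=0, col=2), (row=0, col=4), (row=1, col=1), (row=1, col=5), (row=2, col=0), (row=2, col=6)
  Distance 6: (row=0, col=1), (row=0, col=5), (row=1, col=0), (row=1, col=6)
  Distance 7: (row=0, col=0), (row=0, col=6)
Total reachable: 34 (grid has 34 open cells total)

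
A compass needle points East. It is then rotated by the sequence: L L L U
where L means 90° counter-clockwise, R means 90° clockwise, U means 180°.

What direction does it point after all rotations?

Start: East
  L (left (90° counter-clockwise)) -> North
  L (left (90° counter-clockwise)) -> West
  L (left (90° counter-clockwise)) -> South
  U (U-turn (180°)) -> North
Final: North

Answer: Final heading: North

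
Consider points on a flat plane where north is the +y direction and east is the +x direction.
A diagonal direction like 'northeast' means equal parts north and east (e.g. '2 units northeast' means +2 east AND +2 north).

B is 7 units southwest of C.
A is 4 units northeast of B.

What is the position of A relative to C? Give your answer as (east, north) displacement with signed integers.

Place C at the origin (east=0, north=0).
  B is 7 units southwest of C: delta (east=-7, north=-7); B at (east=-7, north=-7).
  A is 4 units northeast of B: delta (east=+4, north=+4); A at (east=-3, north=-3).
Therefore A relative to C: (east=-3, north=-3).

Answer: A is at (east=-3, north=-3) relative to C.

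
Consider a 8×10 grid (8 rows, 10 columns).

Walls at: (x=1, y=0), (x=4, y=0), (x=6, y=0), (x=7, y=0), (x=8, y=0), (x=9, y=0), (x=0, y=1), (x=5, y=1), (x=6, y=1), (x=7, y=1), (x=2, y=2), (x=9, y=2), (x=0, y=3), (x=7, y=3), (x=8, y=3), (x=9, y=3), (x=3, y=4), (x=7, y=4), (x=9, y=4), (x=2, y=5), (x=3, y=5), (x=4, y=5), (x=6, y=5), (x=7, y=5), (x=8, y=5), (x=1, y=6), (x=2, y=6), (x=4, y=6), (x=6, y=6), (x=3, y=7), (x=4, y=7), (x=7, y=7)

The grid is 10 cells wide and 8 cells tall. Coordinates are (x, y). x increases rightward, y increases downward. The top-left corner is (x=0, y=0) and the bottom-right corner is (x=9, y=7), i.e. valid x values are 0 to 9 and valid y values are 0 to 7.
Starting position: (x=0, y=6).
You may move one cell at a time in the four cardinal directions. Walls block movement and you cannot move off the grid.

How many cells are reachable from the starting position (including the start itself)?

BFS flood-fill from (x=0, y=6):
  Distance 0: (x=0, y=6)
  Distance 1: (x=0, y=5), (x=0, y=7)
  Distance 2: (x=0, y=4), (x=1, y=5), (x=1, y=7)
  Distance 3: (x=1, y=4), (x=2, y=7)
  Distance 4: (x=1, y=3), (x=2, y=4)
  Distance 5: (x=1, y=2), (x=2, y=3)
  Distance 6: (x=1, y=1), (x=0, y=2), (x=3, y=3)
  Distance 7: (x=2, y=1), (x=3, y=2), (x=4, y=3)
  Distance 8: (x=2, y=0), (x=3, y=1), (x=4, y=2), (x=5, y=3), (x=4, y=4)
  Distance 9: (x=3, y=0), (x=4, y=1), (x=5, y=2), (x=6, y=3), (x=5, y=4)
  Distance 10: (x=6, y=2), (x=6, y=4), (x=5, y=5)
  Distance 11: (x=7, y=2), (x=5, y=6)
  Distance 12: (x=8, y=2), (x=5, y=7)
  Distance 13: (x=8, y=1), (x=6, y=7)
  Distance 14: (x=9, y=1)
Total reachable: 38 (grid has 48 open cells total)

Answer: Reachable cells: 38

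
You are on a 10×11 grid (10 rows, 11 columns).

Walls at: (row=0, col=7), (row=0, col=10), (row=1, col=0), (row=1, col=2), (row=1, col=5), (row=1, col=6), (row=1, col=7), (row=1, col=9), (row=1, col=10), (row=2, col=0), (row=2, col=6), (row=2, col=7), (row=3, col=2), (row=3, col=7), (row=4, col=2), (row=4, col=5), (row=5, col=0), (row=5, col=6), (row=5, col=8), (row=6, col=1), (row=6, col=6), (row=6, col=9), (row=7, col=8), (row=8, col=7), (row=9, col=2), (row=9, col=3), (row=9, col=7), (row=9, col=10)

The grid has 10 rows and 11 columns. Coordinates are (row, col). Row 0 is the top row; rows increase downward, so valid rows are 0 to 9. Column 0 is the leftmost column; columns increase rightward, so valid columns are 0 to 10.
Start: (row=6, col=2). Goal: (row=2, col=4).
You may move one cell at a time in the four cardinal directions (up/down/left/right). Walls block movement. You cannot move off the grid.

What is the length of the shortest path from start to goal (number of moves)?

BFS from (row=6, col=2) until reaching (row=2, col=4):
  Distance 0: (row=6, col=2)
  Distance 1: (row=5, col=2), (row=6, col=3), (row=7, col=2)
  Distance 2: (row=5, col=1), (row=5, col=3), (row=6, col=4), (row=7, col=1), (row=7, col=3), (row=8, col=2)
  Distance 3: (row=4, col=1), (row=4, col=3), (row=5, col=4), (row=6, col=5), (row=7, col=0), (row=7, col=4), (row=8, col=1), (row=8, col=3)
  Distance 4: (row=3, col=1), (row=3, col=3), (row=4, col=0), (row=4, col=4), (row=5, col=5), (row=6, col=0), (row=7, col=5), (row=8, col=0), (row=8, col=4), (row=9, col=1)
  Distance 5: (row=2, col=1), (row=2, col=3), (row=3, col=0), (row=3, col=4), (row=7, col=6), (row=8, col=5), (row=9, col=0), (row=9, col=4)
  Distance 6: (row=1, col=1), (row=1, col=3), (row=2, col=2), (row=2, col=4), (row=3, col=5), (row=7, col=7), (row=8, col=6), (row=9, col=5)  <- goal reached here
One shortest path (6 moves): (row=6, col=2) -> (row=6, col=3) -> (row=6, col=4) -> (row=5, col=4) -> (row=4, col=4) -> (row=3, col=4) -> (row=2, col=4)

Answer: Shortest path length: 6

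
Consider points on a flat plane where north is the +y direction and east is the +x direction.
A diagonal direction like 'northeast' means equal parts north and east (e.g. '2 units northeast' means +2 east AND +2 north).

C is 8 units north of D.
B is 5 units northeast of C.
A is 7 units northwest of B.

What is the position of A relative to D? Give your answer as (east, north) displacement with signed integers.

Answer: A is at (east=-2, north=20) relative to D.

Derivation:
Place D at the origin (east=0, north=0).
  C is 8 units north of D: delta (east=+0, north=+8); C at (east=0, north=8).
  B is 5 units northeast of C: delta (east=+5, north=+5); B at (east=5, north=13).
  A is 7 units northwest of B: delta (east=-7, north=+7); A at (east=-2, north=20).
Therefore A relative to D: (east=-2, north=20).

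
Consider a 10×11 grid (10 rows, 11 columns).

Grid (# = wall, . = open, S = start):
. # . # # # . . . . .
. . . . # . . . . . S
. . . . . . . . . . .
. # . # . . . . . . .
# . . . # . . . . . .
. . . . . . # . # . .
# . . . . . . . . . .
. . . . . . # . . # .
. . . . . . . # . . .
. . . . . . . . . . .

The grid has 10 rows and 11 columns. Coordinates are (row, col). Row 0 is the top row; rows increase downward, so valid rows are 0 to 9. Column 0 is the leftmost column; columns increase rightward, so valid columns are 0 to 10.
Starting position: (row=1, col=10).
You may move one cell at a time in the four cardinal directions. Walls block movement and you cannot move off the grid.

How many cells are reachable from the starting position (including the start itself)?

Answer: Reachable cells: 95

Derivation:
BFS flood-fill from (row=1, col=10):
  Distance 0: (row=1, col=10)
  Distance 1: (row=0, col=10), (row=1, col=9), (row=2, col=10)
  Distance 2: (row=0, col=9), (row=1, col=8), (row=2, col=9), (row=3, col=10)
  Distance 3: (row=0, col=8), (row=1, col=7), (row=2, col=8), (row=3, col=9), (row=4, col=10)
  Distance 4: (row=0, col=7), (row=1, col=6), (row=2, col=7), (row=3, col=8), (row=4, col=9), (row=5, col=10)
  Distance 5: (row=0, col=6), (row=1, col=5), (row=2, col=6), (row=3, col=7), (row=4, col=8), (row=5, col=9), (row=6, col=10)
  Distance 6: (row=2, col=5), (row=3, col=6), (row=4, col=7), (row=6, col=9), (row=7, col=10)
  Distance 7: (row=2, col=4), (row=3, col=5), (row=4, col=6), (row=5, col=7), (row=6, col=8), (row=8, col=10)
  Distance 8: (row=2, col=3), (row=3, col=4), (row=4, col=5), (row=6, col=7), (row=7, col=8), (row=8, col=9), (row=9, col=10)
  Distance 9: (row=1, col=3), (row=2, col=2), (row=5, col=5), (row=6, col=6), (row=7, col=7), (row=8, col=8), (row=9, col=9)
  Distance 10: (row=1, col=2), (row=2, col=1), (row=3, col=2), (row=5, col=4), (row=6, col=5), (row=9, col=8)
  Distance 11: (row=0, col=2), (row=1, col=1), (row=2, col=0), (row=4, col=2), (row=5, col=3), (row=6, col=4), (row=7, col=5), (row=9, col=7)
  Distance 12: (row=1, col=0), (row=3, col=0), (row=4, col=1), (row=4, col=3), (row=5, col=2), (row=6, col=3), (row=7, col=4), (row=8, col=5), (row=9, col=6)
  Distance 13: (row=0, col=0), (row=5, col=1), (row=6, col=2), (row=7, col=3), (row=8, col=4), (row=8, col=6), (row=9, col=5)
  Distance 14: (row=5, col=0), (row=6, col=1), (row=7, col=2), (row=8, col=3), (row=9, col=4)
  Distance 15: (row=7, col=1), (row=8, col=2), (row=9, col=3)
  Distance 16: (row=7, col=0), (row=8, col=1), (row=9, col=2)
  Distance 17: (row=8, col=0), (row=9, col=1)
  Distance 18: (row=9, col=0)
Total reachable: 95 (grid has 95 open cells total)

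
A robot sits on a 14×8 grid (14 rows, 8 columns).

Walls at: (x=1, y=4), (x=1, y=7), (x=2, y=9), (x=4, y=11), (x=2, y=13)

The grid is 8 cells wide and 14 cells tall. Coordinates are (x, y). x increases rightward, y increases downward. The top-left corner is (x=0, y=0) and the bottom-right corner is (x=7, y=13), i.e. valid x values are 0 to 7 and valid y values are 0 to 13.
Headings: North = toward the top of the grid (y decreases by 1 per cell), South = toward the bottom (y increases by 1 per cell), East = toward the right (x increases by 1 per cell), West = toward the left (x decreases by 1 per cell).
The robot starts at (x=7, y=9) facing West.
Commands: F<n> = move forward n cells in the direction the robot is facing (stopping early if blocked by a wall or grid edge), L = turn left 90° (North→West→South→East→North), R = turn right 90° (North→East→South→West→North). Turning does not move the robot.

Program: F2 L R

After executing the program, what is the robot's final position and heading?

Answer: Final position: (x=5, y=9), facing West

Derivation:
Start: (x=7, y=9), facing West
  F2: move forward 2, now at (x=5, y=9)
  L: turn left, now facing South
  R: turn right, now facing West
Final: (x=5, y=9), facing West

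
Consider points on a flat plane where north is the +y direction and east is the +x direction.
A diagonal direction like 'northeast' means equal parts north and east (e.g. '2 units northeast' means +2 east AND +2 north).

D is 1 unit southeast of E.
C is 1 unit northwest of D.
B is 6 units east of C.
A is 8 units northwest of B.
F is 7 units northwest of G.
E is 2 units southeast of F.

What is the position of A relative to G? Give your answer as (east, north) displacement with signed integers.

Place G at the origin (east=0, north=0).
  F is 7 units northwest of G: delta (east=-7, north=+7); F at (east=-7, north=7).
  E is 2 units southeast of F: delta (east=+2, north=-2); E at (east=-5, north=5).
  D is 1 unit southeast of E: delta (east=+1, north=-1); D at (east=-4, north=4).
  C is 1 unit northwest of D: delta (east=-1, north=+1); C at (east=-5, north=5).
  B is 6 units east of C: delta (east=+6, north=+0); B at (east=1, north=5).
  A is 8 units northwest of B: delta (east=-8, north=+8); A at (east=-7, north=13).
Therefore A relative to G: (east=-7, north=13).

Answer: A is at (east=-7, north=13) relative to G.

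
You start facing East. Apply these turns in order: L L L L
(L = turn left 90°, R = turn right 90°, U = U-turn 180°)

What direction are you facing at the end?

Start: East
  L (left (90° counter-clockwise)) -> North
  L (left (90° counter-clockwise)) -> West
  L (left (90° counter-clockwise)) -> South
  L (left (90° counter-clockwise)) -> East
Final: East

Answer: Final heading: East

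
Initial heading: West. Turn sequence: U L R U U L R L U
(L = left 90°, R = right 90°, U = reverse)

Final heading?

Start: West
  U (U-turn (180°)) -> East
  L (left (90° counter-clockwise)) -> North
  R (right (90° clockwise)) -> East
  U (U-turn (180°)) -> West
  U (U-turn (180°)) -> East
  L (left (90° counter-clockwise)) -> North
  R (right (90° clockwise)) -> East
  L (left (90° counter-clockwise)) -> North
  U (U-turn (180°)) -> South
Final: South

Answer: Final heading: South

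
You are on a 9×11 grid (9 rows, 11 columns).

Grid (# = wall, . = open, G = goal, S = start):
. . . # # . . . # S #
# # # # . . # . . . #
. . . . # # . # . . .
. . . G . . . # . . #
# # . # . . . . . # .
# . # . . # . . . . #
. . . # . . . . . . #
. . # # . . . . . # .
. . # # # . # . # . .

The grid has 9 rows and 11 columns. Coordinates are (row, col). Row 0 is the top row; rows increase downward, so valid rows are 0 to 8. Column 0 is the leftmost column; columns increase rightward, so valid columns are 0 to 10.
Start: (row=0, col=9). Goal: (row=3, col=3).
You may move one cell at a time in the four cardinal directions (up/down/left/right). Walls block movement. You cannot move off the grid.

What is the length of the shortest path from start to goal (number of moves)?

Answer: Shortest path length: 11

Derivation:
BFS from (row=0, col=9) until reaching (row=3, col=3):
  Distance 0: (row=0, col=9)
  Distance 1: (row=1, col=9)
  Distance 2: (row=1, col=8), (row=2, col=9)
  Distance 3: (row=1, col=7), (row=2, col=8), (row=2, col=10), (row=3, col=9)
  Distance 4: (row=0, col=7), (row=3, col=8)
  Distance 5: (row=0, col=6), (row=4, col=8)
  Distance 6: (row=0, col=5), (row=4, col=7), (row=5, col=8)
  Distance 7: (row=1, col=5), (row=4, col=6), (row=5, col=7), (row=5, col=9), (row=6, col=8)
  Distance 8: (row=1, col=4), (row=3, col=6), (row=4, col=5), (row=5, col=6), (row=6, col=7), (row=6, col=9), (row=7, col=8)
  Distance 9: (row=2, col=6), (row=3, col=5), (row=4, col=4), (row=6, col=6), (row=7, col=7)
  Distance 10: (row=3, col=4), (row=5, col=4), (row=6, col=5), (row=7, col=6), (row=8, col=7)
  Distance 11: (row=3, col=3), (row=5, col=3), (row=6, col=4), (row=7, col=5)  <- goal reached here
One shortest path (11 moves): (row=0, col=9) -> (row=1, col=9) -> (row=1, col=8) -> (row=2, col=8) -> (row=3, col=8) -> (row=4, col=8) -> (row=4, col=7) -> (row=4, col=6) -> (row=4, col=5) -> (row=4, col=4) -> (row=3, col=4) -> (row=3, col=3)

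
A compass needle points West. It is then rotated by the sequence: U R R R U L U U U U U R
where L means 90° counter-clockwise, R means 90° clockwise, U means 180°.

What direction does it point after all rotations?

Answer: Final heading: North

Derivation:
Start: West
  U (U-turn (180°)) -> East
  R (right (90° clockwise)) -> South
  R (right (90° clockwise)) -> West
  R (right (90° clockwise)) -> North
  U (U-turn (180°)) -> South
  L (left (90° counter-clockwise)) -> East
  U (U-turn (180°)) -> West
  U (U-turn (180°)) -> East
  U (U-turn (180°)) -> West
  U (U-turn (180°)) -> East
  U (U-turn (180°)) -> West
  R (right (90° clockwise)) -> North
Final: North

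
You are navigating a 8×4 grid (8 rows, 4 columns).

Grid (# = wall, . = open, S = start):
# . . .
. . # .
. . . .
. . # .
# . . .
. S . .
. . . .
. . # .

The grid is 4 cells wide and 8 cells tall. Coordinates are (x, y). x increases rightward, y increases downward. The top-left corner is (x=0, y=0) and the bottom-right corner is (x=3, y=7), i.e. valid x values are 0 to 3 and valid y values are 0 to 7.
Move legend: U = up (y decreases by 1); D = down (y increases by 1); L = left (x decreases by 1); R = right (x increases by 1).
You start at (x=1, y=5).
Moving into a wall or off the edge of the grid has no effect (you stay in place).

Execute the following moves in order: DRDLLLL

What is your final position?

Answer: Final position: (x=0, y=6)

Derivation:
Start: (x=1, y=5)
  D (down): (x=1, y=5) -> (x=1, y=6)
  R (right): (x=1, y=6) -> (x=2, y=6)
  D (down): blocked, stay at (x=2, y=6)
  L (left): (x=2, y=6) -> (x=1, y=6)
  L (left): (x=1, y=6) -> (x=0, y=6)
  L (left): blocked, stay at (x=0, y=6)
  L (left): blocked, stay at (x=0, y=6)
Final: (x=0, y=6)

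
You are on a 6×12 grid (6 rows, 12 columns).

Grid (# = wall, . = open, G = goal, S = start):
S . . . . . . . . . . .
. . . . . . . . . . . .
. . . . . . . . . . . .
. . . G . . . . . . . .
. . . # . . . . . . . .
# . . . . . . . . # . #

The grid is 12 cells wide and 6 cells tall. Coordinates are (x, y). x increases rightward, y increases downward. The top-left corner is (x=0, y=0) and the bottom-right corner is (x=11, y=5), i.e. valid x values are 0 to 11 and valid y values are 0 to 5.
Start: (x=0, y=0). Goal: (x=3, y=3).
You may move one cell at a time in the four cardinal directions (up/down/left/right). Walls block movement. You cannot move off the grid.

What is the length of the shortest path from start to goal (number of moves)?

Answer: Shortest path length: 6

Derivation:
BFS from (x=0, y=0) until reaching (x=3, y=3):
  Distance 0: (x=0, y=0)
  Distance 1: (x=1, y=0), (x=0, y=1)
  Distance 2: (x=2, y=0), (x=1, y=1), (x=0, y=2)
  Distance 3: (x=3, y=0), (x=2, y=1), (x=1, y=2), (x=0, y=3)
  Distance 4: (x=4, y=0), (x=3, y=1), (x=2, y=2), (x=1, y=3), (x=0, y=4)
  Distance 5: (x=5, y=0), (x=4, y=1), (x=3, y=2), (x=2, y=3), (x=1, y=4)
  Distance 6: (x=6, y=0), (x=5, y=1), (x=4, y=2), (x=3, y=3), (x=2, y=4), (x=1, y=5)  <- goal reached here
One shortest path (6 moves): (x=0, y=0) -> (x=1, y=0) -> (x=2, y=0) -> (x=3, y=0) -> (x=3, y=1) -> (x=3, y=2) -> (x=3, y=3)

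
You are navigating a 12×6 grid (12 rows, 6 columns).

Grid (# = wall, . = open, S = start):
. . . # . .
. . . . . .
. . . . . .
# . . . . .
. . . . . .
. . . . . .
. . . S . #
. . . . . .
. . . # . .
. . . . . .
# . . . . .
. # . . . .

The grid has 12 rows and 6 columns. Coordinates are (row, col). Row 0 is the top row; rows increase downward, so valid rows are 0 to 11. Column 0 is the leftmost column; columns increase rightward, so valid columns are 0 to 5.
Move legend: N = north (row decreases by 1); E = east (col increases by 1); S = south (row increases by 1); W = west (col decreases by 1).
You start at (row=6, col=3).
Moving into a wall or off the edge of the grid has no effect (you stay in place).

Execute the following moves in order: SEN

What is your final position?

Answer: Final position: (row=6, col=4)

Derivation:
Start: (row=6, col=3)
  S (south): (row=6, col=3) -> (row=7, col=3)
  E (east): (row=7, col=3) -> (row=7, col=4)
  N (north): (row=7, col=4) -> (row=6, col=4)
Final: (row=6, col=4)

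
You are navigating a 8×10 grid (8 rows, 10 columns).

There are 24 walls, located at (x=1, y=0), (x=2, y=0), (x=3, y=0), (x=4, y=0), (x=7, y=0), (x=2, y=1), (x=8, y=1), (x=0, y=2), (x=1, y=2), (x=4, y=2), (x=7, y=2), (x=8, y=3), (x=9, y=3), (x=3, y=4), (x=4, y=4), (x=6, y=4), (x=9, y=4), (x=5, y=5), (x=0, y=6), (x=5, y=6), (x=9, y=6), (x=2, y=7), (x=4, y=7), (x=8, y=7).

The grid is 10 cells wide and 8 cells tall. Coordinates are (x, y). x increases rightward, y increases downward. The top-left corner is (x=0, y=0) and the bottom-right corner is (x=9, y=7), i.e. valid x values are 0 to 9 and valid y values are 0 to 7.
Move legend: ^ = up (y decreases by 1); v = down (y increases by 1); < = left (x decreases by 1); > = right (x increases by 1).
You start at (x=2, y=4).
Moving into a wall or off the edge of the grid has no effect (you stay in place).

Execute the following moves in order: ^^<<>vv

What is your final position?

Answer: Final position: (x=3, y=3)

Derivation:
Start: (x=2, y=4)
  ^ (up): (x=2, y=4) -> (x=2, y=3)
  ^ (up): (x=2, y=3) -> (x=2, y=2)
  < (left): blocked, stay at (x=2, y=2)
  < (left): blocked, stay at (x=2, y=2)
  > (right): (x=2, y=2) -> (x=3, y=2)
  v (down): (x=3, y=2) -> (x=3, y=3)
  v (down): blocked, stay at (x=3, y=3)
Final: (x=3, y=3)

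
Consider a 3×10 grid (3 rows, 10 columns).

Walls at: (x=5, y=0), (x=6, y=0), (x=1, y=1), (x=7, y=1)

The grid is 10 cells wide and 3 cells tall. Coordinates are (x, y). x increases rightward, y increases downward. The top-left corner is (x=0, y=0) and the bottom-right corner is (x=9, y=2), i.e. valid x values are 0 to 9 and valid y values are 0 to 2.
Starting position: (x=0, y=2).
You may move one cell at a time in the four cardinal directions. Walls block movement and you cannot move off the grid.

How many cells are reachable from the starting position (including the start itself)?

BFS flood-fill from (x=0, y=2):
  Distance 0: (x=0, y=2)
  Distance 1: (x=0, y=1), (x=1, y=2)
  Distance 2: (x=0, y=0), (x=2, y=2)
  Distance 3: (x=1, y=0), (x=2, y=1), (x=3, y=2)
  Distance 4: (x=2, y=0), (x=3, y=1), (x=4, y=2)
  Distance 5: (x=3, y=0), (x=4, y=1), (x=5, y=2)
  Distance 6: (x=4, y=0), (x=5, y=1), (x=6, y=2)
  Distance 7: (x=6, y=1), (x=7, y=2)
  Distance 8: (x=8, y=2)
  Distance 9: (x=8, y=1), (x=9, y=2)
  Distance 10: (x=8, y=0), (x=9, y=1)
  Distance 11: (x=7, y=0), (x=9, y=0)
Total reachable: 26 (grid has 26 open cells total)

Answer: Reachable cells: 26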